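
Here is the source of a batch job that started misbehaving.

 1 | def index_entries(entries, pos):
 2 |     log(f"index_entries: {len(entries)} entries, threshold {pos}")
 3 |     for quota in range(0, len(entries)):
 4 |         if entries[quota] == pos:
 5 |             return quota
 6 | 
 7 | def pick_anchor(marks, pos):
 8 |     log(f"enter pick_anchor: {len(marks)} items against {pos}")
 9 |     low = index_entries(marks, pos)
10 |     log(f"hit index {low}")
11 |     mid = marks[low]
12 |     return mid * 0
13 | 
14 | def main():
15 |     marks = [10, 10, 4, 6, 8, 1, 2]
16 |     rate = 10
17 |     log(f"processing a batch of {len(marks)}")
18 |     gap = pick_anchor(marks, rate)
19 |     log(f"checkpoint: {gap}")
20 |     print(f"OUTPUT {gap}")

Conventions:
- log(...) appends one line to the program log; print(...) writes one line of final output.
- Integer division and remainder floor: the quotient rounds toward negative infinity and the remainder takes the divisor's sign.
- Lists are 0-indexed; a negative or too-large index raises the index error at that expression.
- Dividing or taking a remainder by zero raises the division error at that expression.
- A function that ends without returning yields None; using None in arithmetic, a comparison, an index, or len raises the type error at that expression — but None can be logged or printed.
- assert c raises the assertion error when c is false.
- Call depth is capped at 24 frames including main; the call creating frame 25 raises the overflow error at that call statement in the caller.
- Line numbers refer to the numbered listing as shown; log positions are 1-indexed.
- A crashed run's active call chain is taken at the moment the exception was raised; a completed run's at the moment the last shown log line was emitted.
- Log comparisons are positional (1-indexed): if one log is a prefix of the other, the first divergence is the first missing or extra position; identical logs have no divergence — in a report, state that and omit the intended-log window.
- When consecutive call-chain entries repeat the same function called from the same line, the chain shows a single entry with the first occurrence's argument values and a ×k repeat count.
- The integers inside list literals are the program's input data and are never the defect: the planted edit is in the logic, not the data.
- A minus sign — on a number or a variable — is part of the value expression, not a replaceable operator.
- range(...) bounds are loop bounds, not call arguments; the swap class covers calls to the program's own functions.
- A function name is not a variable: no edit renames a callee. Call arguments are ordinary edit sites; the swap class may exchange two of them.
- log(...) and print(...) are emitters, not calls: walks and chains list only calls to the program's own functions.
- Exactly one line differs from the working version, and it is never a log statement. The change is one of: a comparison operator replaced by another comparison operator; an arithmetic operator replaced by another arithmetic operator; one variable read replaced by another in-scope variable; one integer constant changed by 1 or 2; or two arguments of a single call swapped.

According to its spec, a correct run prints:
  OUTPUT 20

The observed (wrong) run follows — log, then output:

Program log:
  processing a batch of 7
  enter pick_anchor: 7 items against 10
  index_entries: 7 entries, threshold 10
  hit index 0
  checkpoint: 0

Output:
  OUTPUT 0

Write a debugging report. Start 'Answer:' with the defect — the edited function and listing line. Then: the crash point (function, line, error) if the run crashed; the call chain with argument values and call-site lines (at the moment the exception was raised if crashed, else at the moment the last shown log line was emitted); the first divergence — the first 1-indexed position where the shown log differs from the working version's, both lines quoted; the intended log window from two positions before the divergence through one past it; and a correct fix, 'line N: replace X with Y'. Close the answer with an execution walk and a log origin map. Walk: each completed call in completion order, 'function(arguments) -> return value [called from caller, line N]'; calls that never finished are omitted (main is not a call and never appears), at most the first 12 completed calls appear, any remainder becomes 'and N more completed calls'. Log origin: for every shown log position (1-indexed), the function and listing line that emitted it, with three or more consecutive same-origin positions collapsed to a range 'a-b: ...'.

Answer: the defect is in pick_anchor at line 12.
Core observation: Everything matches until log position 5, which reads 'checkpoint: 0' in place of 'checkpoint: 20'.
Call chain: main.
First divergence: position 5 — shown 'checkpoint: 0', intended 'checkpoint: 20'.
Intended log window:
  3: index_entries: 7 entries, threshold 10
  4: hit index 0
  5: checkpoint: 20
Execution walk:
  index_entries([10, 10, 4, 6, 8, 1, 2], 10) -> 0  [called from pick_anchor, line 9]
  pick_anchor([10, 10, 4, 6, 8, 1, 2], 10) -> 0  [called from main, line 18]
Log origins:
  1 — main, line 17
  2 — pick_anchor, line 8
  3 — index_entries, line 2
  4 — pick_anchor, line 10
  5 — main, line 19
A correct fix: line 12: replace `0` with `2`.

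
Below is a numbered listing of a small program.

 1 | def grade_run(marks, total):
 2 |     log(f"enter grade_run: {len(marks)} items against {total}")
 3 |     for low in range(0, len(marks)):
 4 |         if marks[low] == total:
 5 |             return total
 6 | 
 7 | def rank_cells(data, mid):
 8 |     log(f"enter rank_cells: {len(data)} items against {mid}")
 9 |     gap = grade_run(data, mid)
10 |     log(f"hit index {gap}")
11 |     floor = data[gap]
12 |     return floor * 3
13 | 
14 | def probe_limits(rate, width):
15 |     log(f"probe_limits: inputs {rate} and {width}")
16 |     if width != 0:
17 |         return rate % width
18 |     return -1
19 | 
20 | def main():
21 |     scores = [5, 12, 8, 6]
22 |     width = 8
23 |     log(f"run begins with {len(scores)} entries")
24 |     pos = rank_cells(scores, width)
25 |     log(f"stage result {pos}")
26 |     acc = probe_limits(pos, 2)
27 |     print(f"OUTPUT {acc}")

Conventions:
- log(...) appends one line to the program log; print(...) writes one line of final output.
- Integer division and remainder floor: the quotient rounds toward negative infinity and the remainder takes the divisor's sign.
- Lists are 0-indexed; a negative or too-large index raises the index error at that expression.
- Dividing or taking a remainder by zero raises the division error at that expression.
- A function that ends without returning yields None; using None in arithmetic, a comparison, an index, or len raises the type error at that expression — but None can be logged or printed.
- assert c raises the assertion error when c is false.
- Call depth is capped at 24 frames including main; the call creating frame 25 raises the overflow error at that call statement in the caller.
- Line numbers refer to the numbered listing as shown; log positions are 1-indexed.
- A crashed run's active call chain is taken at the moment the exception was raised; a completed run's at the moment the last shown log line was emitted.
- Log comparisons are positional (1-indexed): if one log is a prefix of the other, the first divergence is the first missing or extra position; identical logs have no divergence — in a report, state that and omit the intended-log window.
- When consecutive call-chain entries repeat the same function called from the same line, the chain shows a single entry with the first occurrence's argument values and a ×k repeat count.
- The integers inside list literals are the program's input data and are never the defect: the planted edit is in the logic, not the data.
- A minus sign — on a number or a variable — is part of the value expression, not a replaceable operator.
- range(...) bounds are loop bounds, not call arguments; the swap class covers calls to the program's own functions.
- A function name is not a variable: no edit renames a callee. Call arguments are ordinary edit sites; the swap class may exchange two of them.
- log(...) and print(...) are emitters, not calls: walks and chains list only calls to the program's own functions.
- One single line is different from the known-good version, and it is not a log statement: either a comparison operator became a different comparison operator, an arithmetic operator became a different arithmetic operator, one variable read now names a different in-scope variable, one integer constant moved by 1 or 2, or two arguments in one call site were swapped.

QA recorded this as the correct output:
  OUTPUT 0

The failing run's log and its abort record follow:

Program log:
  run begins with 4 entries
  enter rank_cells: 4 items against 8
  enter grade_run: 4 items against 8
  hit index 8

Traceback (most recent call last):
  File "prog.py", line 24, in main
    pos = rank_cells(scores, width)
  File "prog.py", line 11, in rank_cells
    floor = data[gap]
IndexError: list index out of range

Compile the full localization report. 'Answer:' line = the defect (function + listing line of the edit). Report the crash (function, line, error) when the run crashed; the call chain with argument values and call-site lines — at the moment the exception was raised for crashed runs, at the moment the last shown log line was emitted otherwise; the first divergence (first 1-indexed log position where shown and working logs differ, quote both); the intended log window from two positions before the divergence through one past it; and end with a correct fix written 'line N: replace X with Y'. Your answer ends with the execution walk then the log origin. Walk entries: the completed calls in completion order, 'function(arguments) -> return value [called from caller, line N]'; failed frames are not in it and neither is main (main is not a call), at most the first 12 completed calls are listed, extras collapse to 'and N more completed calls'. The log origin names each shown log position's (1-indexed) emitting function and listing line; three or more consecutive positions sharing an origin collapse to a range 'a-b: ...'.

Answer: the defect is in grade_run at line 5.
The tell: Position 4 is the first bad log line: 'hit index 8' should read 'hit index 2'.
Crash: rank_cells, line 11, IndexError.
Call chain: main -> rank_cells([5, 12, 8, 6], 8) (called at line 24).
First divergence: position 4 — the shown line 'hit index 8' should read 'hit index 2'.
Intended log window:
  2: enter rank_cells: 4 items against 8
  3: enter grade_run: 4 items against 8
  4: hit index 2
  5: stage result 24
Execution walk:
  grade_run([5, 12, 8, 6], 8) -> 8  [called from rank_cells, line 9]
Log origins:
  1: emitted by main (line 23)
  2: emitted by rank_cells (line 8)
  3: emitted by grade_run (line 2)
  4: emitted by rank_cells (line 10)
A correct fix: line 5: replace `total` with `low`.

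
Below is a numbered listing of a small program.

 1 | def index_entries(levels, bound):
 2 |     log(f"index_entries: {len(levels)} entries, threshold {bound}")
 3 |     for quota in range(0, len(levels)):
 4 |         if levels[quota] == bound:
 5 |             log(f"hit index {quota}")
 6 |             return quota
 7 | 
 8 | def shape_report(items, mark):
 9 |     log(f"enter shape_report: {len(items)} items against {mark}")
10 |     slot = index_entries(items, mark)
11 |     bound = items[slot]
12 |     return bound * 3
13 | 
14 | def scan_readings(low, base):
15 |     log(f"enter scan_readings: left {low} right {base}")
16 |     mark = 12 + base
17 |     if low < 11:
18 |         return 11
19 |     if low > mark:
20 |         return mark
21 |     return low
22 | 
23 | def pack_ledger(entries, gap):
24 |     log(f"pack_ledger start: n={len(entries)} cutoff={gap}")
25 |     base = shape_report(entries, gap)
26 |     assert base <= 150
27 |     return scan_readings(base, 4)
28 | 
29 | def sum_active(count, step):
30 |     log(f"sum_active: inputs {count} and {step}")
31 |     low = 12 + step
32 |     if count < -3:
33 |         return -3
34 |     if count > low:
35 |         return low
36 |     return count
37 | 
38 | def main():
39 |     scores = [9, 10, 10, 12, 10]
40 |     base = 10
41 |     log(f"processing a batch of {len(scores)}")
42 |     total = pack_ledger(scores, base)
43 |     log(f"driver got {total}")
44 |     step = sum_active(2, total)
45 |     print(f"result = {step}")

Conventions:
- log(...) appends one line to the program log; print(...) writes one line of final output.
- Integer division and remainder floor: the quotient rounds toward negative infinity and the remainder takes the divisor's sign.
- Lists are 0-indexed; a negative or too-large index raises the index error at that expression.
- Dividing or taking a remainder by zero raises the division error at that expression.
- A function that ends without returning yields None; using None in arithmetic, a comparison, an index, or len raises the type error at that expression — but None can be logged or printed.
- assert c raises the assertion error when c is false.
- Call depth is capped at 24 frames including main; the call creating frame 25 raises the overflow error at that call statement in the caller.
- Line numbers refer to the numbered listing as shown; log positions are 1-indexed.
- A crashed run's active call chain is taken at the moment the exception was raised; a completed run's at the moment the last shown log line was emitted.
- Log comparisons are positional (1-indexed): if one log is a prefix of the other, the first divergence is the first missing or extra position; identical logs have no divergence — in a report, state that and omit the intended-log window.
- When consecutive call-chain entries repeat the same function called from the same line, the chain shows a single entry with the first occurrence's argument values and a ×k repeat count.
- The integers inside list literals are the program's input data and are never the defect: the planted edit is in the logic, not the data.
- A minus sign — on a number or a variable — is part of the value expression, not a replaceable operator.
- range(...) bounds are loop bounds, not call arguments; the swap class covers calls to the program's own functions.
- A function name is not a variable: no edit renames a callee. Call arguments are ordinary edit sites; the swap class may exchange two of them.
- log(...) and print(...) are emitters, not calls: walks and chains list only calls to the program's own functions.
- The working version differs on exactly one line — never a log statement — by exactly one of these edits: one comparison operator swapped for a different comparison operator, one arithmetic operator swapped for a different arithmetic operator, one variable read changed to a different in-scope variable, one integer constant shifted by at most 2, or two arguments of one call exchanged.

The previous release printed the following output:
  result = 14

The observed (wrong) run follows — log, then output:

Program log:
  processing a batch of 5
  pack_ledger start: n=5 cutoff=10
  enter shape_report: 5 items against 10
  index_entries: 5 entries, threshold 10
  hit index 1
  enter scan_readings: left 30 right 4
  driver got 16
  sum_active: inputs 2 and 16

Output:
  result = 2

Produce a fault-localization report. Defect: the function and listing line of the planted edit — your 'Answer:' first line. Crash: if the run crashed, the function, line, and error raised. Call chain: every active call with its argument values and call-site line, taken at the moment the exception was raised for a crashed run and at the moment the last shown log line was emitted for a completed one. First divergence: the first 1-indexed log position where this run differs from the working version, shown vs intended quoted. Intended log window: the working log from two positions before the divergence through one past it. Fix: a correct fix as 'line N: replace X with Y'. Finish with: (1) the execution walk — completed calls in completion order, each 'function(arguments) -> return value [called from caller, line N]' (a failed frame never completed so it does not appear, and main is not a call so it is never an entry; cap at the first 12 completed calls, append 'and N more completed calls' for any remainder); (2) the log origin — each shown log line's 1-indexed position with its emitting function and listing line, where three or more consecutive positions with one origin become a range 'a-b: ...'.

Answer: the defect is in main at line 44.
Key observation: Position 8 is the first bad log line: 'sum_active: inputs 2 and 16' should read 'sum_active: inputs 16 and 2'.
Call chain: main -> sum_active(2, 16) (called at line 44).
First divergence: at position 8 the run shows 'sum_active: inputs 2 and 16' where the working version logs 'sum_active: inputs 16 and 2'.
Intended log window:
  6: enter scan_readings: left 30 right 4
  7: driver got 16
  8: sum_active: inputs 16 and 2
Execution walk:
  index_entries([9, 10, 10, 12, 10], 10) -> 1  [called from shape_report, line 10]
  shape_report([9, 10, 10, 12, 10], 10) -> 30  [called from pack_ledger, line 25]
  scan_readings(30, 4) -> 16  [called from pack_ledger, line 27]
  pack_ledger([9, 10, 10, 12, 10], 10) -> 16  [called from main, line 42]
  sum_active(2, 16) -> 2  [called from main, line 44]
Log origins:
  1: logged in main at line 41
  2: logged in pack_ledger at line 24
  3: logged in shape_report at line 9
  4: logged in index_entries at line 2
  5: logged in index_entries at line 5
  6: logged in scan_readings at line 15
  7: logged in main at line 43
  8: logged in sum_active at line 30
A correct fix: line 44: replace `sum_active(2, total)` with `sum_active(total, 2)`.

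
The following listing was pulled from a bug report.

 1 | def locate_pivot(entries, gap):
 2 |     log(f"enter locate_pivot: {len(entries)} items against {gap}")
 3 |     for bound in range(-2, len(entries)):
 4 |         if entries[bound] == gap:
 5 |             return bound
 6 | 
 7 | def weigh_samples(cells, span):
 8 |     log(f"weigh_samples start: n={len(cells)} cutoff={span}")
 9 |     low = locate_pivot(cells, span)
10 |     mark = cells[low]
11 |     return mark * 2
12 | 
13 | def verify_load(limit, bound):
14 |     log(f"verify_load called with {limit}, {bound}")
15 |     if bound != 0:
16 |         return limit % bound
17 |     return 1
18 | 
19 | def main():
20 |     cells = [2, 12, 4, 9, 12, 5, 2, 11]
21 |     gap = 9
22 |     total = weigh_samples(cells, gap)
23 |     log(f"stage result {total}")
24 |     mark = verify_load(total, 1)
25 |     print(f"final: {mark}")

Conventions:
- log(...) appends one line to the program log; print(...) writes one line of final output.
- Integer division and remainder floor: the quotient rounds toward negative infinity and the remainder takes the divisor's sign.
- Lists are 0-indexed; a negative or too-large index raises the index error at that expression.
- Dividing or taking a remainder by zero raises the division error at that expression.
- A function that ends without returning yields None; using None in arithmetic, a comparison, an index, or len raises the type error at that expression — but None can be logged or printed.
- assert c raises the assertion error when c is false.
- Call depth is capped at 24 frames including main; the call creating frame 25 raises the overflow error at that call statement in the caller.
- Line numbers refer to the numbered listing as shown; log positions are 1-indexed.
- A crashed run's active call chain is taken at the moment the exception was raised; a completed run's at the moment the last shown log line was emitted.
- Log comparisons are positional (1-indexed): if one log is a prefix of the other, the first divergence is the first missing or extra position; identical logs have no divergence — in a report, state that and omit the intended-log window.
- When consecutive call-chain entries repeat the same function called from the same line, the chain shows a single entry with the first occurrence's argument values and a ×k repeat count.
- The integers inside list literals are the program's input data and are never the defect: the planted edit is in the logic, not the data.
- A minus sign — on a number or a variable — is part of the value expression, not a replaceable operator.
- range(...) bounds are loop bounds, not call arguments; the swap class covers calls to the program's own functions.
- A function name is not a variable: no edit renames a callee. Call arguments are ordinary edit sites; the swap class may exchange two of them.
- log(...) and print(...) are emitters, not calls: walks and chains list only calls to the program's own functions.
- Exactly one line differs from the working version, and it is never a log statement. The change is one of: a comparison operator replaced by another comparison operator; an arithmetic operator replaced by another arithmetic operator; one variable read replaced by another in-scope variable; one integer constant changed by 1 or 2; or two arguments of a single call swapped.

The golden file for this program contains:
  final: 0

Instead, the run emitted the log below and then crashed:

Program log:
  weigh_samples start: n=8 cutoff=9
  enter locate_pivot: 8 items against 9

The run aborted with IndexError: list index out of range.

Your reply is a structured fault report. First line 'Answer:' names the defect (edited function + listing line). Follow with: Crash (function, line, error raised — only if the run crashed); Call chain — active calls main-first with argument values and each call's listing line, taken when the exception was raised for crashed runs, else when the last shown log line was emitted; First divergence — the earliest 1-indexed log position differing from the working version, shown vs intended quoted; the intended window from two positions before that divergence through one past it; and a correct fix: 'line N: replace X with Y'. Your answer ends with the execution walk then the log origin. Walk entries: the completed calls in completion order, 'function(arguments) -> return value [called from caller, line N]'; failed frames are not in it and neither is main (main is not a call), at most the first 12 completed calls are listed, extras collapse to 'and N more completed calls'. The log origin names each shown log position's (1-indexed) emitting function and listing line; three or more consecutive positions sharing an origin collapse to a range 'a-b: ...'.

Answer: the defect is in locate_pivot at line 3.
Key observation: The log ends early — 2 lines, where the working version next logs 'stage result 18'.
Crash: locate_pivot, line 4, IndexError.
Call chain: main -> weigh_samples([2, 12, 4, 9, 12, 5, 2, 11], 9) (called at line 22) -> locate_pivot([2, 12, 4, 9, 12, 5, 2, 11], 9) (called at line 9).
First divergence: position 3 (shown log ended at 2 lines; the working version continues: 'stage result 18').
Intended log window:
  1: weigh_samples start: n=8 cutoff=9
  2: enter locate_pivot: 8 items against 9
  3: stage result 18
  4: verify_load called with 18, 1
Execution walk:
  (no call completed)
Log origin:
  1 — weigh_samples, line 8
  2 — locate_pivot, line 2
A correct fix: line 3: replace `-2` with `0`.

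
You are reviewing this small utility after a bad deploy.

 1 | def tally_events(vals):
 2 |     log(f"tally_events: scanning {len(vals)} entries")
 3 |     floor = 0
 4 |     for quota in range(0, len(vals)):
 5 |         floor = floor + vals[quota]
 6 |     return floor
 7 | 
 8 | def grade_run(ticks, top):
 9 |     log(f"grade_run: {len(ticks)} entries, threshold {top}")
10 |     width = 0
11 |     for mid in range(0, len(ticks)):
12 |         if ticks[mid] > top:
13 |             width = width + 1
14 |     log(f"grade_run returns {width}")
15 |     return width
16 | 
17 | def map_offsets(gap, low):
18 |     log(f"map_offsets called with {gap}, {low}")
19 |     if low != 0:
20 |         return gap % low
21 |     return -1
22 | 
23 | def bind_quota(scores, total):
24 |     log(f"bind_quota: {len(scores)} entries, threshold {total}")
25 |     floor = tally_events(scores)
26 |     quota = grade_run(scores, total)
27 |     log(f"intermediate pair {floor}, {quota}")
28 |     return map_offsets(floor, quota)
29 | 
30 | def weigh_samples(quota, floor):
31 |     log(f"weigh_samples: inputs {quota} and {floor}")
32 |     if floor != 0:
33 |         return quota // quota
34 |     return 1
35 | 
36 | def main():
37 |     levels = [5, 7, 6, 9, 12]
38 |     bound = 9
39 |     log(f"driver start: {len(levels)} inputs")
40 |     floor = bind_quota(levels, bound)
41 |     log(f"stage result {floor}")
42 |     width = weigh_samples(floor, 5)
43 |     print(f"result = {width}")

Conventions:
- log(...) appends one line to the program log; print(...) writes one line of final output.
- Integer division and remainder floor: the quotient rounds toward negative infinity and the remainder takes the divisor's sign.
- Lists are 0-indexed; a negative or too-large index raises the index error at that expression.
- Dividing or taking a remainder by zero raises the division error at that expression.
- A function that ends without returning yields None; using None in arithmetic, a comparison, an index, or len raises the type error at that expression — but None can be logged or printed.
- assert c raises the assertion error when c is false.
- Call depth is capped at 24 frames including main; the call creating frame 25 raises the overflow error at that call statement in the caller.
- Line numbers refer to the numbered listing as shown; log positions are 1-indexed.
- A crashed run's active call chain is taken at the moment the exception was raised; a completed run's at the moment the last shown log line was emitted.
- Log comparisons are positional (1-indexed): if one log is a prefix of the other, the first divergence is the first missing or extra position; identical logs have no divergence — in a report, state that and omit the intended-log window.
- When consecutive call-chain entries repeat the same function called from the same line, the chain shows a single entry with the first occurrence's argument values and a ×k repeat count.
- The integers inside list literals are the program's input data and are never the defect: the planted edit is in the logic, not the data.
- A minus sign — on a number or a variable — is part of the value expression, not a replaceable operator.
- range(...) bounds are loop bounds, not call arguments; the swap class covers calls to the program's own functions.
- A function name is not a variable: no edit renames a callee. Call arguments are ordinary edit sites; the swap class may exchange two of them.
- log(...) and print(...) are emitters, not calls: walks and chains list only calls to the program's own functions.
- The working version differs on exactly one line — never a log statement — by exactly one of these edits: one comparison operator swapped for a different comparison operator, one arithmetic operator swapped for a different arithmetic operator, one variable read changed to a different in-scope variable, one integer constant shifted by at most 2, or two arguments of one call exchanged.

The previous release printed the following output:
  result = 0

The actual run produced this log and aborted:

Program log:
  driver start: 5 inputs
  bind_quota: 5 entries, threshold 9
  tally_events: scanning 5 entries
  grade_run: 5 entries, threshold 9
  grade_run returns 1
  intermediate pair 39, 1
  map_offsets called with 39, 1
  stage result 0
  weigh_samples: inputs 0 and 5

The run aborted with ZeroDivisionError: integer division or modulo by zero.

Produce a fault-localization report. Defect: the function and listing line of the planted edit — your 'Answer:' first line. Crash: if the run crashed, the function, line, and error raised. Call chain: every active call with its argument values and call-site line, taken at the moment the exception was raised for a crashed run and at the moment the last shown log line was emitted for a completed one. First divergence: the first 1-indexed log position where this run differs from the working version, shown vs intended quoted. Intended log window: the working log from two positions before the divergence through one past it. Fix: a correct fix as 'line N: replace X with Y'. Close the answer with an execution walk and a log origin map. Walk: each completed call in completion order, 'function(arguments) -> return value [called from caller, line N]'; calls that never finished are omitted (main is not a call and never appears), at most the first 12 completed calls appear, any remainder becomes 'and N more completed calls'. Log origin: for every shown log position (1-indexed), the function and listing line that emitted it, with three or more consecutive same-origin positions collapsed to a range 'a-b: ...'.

Answer: the defect is in weigh_samples at line 33.
The tell: No log line differs; the crash is the first visible symptom.
Crash: weigh_samples, line 33, ZeroDivisionError.
Call chain: main -> weigh_samples(0, 5) (called at line 42).
First divergence: there is none — every log position agrees.
Execution walk:
  tally_events([5, 7, 6, 9, 12]) -> 39  [called from bind_quota, line 25]
  grade_run([5, 7, 6, 9, 12], 9) -> 1  [called from bind_quota, line 26]
  map_offsets(39, 1) -> 0  [called from bind_quota, line 28]
  bind_quota([5, 7, 6, 9, 12], 9) -> 0  [called from main, line 40]
Log origin:
  1: from main, line 39
  2: from bind_quota, line 24
  3: from tally_events, line 2
  4: from grade_run, line 9
  5: from grade_run, line 14
  6: from bind_quota, line 27
  7: from map_offsets, line 18
  8: from main, line 41
  9: from weigh_samples, line 31
A correct fix: line 33: replace `quota // quota` with `quota // floor`.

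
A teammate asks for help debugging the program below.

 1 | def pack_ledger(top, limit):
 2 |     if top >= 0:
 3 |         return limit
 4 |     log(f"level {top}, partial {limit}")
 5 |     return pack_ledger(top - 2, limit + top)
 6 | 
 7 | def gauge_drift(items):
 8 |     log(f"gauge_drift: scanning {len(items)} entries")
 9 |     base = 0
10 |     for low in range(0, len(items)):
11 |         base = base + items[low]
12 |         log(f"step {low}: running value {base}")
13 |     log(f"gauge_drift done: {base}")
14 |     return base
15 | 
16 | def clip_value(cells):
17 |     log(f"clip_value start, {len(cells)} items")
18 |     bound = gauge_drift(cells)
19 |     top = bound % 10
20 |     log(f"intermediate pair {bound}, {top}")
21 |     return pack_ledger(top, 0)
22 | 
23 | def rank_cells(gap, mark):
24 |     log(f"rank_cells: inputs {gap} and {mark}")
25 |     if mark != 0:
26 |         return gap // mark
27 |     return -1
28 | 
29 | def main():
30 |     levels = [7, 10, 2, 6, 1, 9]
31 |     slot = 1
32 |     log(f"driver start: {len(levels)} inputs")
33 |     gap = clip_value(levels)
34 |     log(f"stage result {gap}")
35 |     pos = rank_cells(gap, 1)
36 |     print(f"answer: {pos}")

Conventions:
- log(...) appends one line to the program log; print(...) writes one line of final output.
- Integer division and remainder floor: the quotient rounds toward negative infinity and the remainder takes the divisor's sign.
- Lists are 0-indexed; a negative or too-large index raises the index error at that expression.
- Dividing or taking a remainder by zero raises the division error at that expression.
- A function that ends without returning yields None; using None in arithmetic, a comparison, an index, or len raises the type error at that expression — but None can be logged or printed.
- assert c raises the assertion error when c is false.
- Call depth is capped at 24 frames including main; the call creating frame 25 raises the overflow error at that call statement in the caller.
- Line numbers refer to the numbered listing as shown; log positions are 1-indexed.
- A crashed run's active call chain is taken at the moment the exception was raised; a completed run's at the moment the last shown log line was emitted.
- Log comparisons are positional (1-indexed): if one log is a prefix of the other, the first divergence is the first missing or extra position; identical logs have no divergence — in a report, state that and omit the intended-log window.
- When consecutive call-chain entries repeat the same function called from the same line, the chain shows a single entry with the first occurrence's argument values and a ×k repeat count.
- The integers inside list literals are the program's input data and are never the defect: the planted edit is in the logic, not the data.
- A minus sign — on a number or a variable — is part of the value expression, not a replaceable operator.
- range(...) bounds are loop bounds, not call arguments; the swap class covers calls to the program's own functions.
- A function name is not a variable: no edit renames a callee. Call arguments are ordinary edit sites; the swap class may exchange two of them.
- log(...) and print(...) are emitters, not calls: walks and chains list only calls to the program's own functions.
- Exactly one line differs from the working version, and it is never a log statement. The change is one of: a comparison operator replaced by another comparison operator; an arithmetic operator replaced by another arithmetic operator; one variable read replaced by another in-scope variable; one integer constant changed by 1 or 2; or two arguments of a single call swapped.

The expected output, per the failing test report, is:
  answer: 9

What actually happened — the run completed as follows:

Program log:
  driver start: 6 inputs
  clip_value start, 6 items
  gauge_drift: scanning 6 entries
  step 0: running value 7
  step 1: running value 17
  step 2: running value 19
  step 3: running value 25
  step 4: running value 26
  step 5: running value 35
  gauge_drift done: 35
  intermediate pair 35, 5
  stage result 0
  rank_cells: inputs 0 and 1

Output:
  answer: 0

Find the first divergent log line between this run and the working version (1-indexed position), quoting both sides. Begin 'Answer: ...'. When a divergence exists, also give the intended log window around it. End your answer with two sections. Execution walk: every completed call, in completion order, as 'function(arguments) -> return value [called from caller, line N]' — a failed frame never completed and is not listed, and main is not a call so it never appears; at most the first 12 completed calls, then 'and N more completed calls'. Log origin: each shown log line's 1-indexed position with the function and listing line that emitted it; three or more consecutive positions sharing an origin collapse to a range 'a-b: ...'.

Answer: position 12 — the shown line 'stage result 0' should read 'level 5, partial 0'.
Intended log window:
  10: gauge_drift done: 35
  11: intermediate pair 35, 5
  12: level 5, partial 0
  13: level 3, partial 5
Execution walk:
  gauge_drift([7, 10, 2, 6, 1, 9]) -> 35  [called from clip_value, line 18]
  pack_ledger(5, 0) -> 0  [called from clip_value, line 21]
  clip_value([7, 10, 2, 6, 1, 9]) -> 0  [called from main, line 33]
  rank_cells(0, 1) -> 0  [called from main, line 35]
Origin of each log line:
  1: from main, line 32
  2: from clip_value, line 17
  3: from gauge_drift, line 8
  4-9: from gauge_drift, line 12
  10: from gauge_drift, line 13
  11: from clip_value, line 20
  12: from main, line 34
  13: from rank_cells, line 24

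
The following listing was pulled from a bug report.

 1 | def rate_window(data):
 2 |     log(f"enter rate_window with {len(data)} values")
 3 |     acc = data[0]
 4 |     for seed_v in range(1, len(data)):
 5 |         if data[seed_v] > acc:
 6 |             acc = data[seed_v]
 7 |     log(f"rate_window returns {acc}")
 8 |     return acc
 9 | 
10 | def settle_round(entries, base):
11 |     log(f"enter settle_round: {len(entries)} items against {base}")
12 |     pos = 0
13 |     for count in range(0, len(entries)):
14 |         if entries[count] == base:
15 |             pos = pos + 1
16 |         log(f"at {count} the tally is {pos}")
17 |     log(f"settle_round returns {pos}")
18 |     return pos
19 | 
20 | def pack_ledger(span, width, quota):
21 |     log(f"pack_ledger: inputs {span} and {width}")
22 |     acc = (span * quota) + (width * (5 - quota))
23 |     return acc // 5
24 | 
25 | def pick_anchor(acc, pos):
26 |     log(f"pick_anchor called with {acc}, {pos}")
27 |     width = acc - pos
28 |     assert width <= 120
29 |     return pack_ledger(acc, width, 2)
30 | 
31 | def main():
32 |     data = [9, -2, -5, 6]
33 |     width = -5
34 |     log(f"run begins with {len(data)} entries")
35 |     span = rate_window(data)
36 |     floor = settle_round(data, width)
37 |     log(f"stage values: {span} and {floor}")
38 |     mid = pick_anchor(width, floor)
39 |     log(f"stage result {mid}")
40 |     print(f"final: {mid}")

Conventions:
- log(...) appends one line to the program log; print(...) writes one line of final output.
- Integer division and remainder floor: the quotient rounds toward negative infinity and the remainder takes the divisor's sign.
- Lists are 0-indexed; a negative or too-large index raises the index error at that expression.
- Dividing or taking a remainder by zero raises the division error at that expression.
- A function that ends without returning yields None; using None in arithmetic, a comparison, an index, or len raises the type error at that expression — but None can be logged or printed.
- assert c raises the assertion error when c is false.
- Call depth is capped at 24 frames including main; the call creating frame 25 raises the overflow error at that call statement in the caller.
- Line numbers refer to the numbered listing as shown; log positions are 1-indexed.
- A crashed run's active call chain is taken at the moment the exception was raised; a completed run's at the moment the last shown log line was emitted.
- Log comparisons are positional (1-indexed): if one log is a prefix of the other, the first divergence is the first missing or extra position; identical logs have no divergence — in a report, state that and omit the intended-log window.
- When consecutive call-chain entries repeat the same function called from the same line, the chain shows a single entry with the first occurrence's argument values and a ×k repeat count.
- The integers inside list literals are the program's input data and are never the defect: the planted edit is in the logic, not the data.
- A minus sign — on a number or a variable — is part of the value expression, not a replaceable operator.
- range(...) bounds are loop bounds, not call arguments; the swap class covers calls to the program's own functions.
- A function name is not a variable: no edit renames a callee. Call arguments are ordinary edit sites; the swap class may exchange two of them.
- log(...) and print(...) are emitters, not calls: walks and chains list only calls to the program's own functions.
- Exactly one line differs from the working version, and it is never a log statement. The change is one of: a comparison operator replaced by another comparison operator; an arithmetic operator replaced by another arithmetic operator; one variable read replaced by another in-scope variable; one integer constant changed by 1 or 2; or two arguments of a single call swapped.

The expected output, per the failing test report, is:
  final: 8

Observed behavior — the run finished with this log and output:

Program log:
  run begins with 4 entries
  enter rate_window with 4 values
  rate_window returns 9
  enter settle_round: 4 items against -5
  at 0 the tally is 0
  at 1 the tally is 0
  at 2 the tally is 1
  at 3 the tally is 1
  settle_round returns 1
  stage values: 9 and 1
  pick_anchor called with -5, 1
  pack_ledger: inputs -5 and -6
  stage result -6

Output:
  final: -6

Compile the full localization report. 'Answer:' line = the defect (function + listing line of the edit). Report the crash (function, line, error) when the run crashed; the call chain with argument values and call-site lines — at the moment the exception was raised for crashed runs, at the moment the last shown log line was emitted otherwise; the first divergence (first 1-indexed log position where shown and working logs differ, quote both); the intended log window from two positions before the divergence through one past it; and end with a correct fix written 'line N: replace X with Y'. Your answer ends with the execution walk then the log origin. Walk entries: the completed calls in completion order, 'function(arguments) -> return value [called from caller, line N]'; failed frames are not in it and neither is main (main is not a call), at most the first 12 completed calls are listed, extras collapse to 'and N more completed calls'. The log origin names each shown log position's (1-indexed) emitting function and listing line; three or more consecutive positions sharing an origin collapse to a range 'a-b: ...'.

Answer: the defect is in main at line 38.
Key observation: The earliest visible damage is log position 11 — 'pick_anchor called with -5, 1' rather than the intended 'pick_anchor called with 9, 1'.
Call chain: main.
First divergence: position 11; shown 'pick_anchor called with -5, 1' vs intended 'pick_anchor called with 9, 1'.
Intended log window:
  9: settle_round returns 1
  10: stage values: 9 and 1
  11: pick_anchor called with 9, 1
  12: pack_ledger: inputs 9 and 8
Execution walk:
  rate_window([9, -2, -5, 6]) -> 9  [called from main, line 35]
  settle_round([9, -2, -5, 6], -5) -> 1  [called from main, line 36]
  pack_ledger(-5, -6, 2) -> -6  [called from pick_anchor, line 29]
  pick_anchor(-5, 1) -> -6  [called from main, line 38]
Log line origins:
  1: from main, line 34
  2: from rate_window, line 2
  3: from rate_window, line 7
  4: from settle_round, line 11
  5-8: from settle_round, line 16
  9: from settle_round, line 17
  10: from main, line 37
  11: from pick_anchor, line 26
  12: from pack_ledger, line 21
  13: from main, line 39
A correct fix: line 38: replace `width` with `span`.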